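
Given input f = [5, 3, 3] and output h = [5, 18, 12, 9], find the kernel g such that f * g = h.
Output length 4 = len(f) + len(g) - 1 ⇒ len(g) = 2. Solve g forward using g[k] = (h[k] - Σ_{i≥1} f[i]·g[k-i]) / f[0]: g[0] = h[0] / f[0] = 5 / 5 = 1; g[1] = (h[1] - 3×1) / f[0] = (18 - 3×1) / 5 = 3. So g = [1, 3]. Forward-check [5, 3, 3] * [1, 3]: h[0] = 5×1 = 5; h[1] = 5×3 + 3×1 = 18; h[2] = 3×3 + 3×1 = 12; h[3] = 3×3 = 9 → [5, 18, 12, 9] ✓

[1, 3]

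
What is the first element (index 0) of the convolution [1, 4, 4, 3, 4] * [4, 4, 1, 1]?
Use y[k] = Σ_i a[i]·b[k-i] at k=0. y[0] = 1×4 = 4

4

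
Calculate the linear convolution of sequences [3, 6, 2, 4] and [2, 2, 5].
y[0] = 3×2 = 6; y[1] = 3×2 + 6×2 = 18; y[2] = 3×5 + 6×2 + 2×2 = 31; y[3] = 6×5 + 2×2 + 4×2 = 42; y[4] = 2×5 + 4×2 = 18; y[5] = 4×5 = 20

[6, 18, 31, 42, 18, 20]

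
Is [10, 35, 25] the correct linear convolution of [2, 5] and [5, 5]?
Recompute linear convolution of [2, 5] and [5, 5]: y[0] = 2×5 = 10; y[1] = 2×5 + 5×5 = 35; y[2] = 5×5 = 25 → [10, 35, 25]. Given [10, 35, 25] matches, so answer: Yes

Yes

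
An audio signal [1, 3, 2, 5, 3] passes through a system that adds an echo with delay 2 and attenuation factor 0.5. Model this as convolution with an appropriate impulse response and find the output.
Direct-path + delayed-attenuated-path model → impulse response h = [1, 0, 0.5] (1 at lag 0, 0.5 at lag 2). Output y[n] = x[n] + 0.5·x[n - 2] (with x[n] = 0 outside 0..4): y[0] = 1 + 0.5×0 = 1; y[1] = 3 + 0.5×0 = 3; y[2] = 2 + 0.5×1 = 2.5; y[3] = 5 + 0.5×3 = 6.5; y[4] = 3 + 0.5×2 = 4.0; y[5] = 0 + 0.5×5 = 2.5; y[6] = 0 + 0.5×3 = 1.5. So y = [1, 3, 2.5, 6.5, 4.0, 2.5, 1.5]

[1, 3, 2.5, 6.5, 4.0, 2.5, 1.5]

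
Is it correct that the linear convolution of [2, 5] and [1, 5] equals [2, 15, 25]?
Recompute linear convolution of [2, 5] and [1, 5]: y[0] = 2×1 = 2; y[1] = 2×5 + 5×1 = 15; y[2] = 5×5 = 25 → [2, 15, 25]. Given [2, 15, 25] matches, so answer: Yes

Yes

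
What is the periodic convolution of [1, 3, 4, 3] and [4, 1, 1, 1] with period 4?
Use y[k] = Σ_j f[j]·g[(k-j) mod 4]. y[0] = 1×4 + 3×1 + 4×1 + 3×1 = 14; y[1] = 1×1 + 3×4 + 4×1 + 3×1 = 20; y[2] = 1×1 + 3×1 + 4×4 + 3×1 = 23; y[3] = 1×1 + 3×1 + 4×1 + 3×4 = 20. Result: [14, 20, 23, 20]

[14, 20, 23, 20]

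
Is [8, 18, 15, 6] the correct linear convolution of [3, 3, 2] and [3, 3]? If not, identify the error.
Recompute linear convolution of [3, 3, 2] and [3, 3]: y[0] = 3×3 = 9; y[1] = 3×3 + 3×3 = 18; y[2] = 3×3 + 2×3 = 15; y[3] = 2×3 = 6 → [9, 18, 15, 6]. Compare to given [8, 18, 15, 6]: they differ at index 0: given 8, correct 9, so answer: No

No. Error at index 0: given 8, correct 9.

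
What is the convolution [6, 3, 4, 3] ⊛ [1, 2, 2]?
y[0] = 6×1 = 6; y[1] = 6×2 + 3×1 = 15; y[2] = 6×2 + 3×2 + 4×1 = 22; y[3] = 3×2 + 4×2 + 3×1 = 17; y[4] = 4×2 + 3×2 = 14; y[5] = 3×2 = 6

[6, 15, 22, 17, 14, 6]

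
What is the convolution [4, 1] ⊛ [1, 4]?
y[0] = 4×1 = 4; y[1] = 4×4 + 1×1 = 17; y[2] = 1×4 = 4

[4, 17, 4]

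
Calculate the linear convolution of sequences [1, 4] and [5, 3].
y[0] = 1×5 = 5; y[1] = 1×3 + 4×5 = 23; y[2] = 4×3 = 12

[5, 23, 12]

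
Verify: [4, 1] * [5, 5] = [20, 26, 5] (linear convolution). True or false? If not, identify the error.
Recompute linear convolution of [4, 1] and [5, 5]: y[0] = 4×5 = 20; y[1] = 4×5 + 1×5 = 25; y[2] = 1×5 = 5 → [20, 25, 5]. Compare to given [20, 26, 5]: they differ at index 1: given 26, correct 25, so answer: No

No. Error at index 1: given 26, correct 25.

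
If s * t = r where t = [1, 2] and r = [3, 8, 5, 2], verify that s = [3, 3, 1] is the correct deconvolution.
Forward-compute [3, 3, 1] * [1, 2]: r[0] = 3×1 = 3; r[1] = 3×2 + 3×1 = 9; r[2] = 3×2 + 1×1 = 7; r[3] = 1×2 = 2 → [3, 9, 7, 2]. Does not match given r = [3, 8, 5, 2].

Not verified. [3, 3, 1] * [1, 2] = [3, 9, 7, 2], which differs from [3, 8, 5, 2] at index 1.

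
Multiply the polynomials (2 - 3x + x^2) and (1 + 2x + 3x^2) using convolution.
Ascending coefficients: a = [2, -3, 1], b = [1, 2, 3]. c[0] = 2×1 = 2; c[1] = 2×2 + -3×1 = 1; c[2] = 2×3 + -3×2 + 1×1 = 1; c[3] = -3×3 + 1×2 = -7; c[4] = 1×3 = 3. Result coefficients: [2, 1, 1, -7, 3] → 2 + x + x^2 - 7x^3 + 3x^4

2 + x + x^2 - 7x^3 + 3x^4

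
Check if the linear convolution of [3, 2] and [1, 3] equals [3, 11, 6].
Recompute linear convolution of [3, 2] and [1, 3]: y[0] = 3×1 = 3; y[1] = 3×3 + 2×1 = 11; y[2] = 2×3 = 6 → [3, 11, 6]. Given [3, 11, 6] matches, so answer: Yes

Yes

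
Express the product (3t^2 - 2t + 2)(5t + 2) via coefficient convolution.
Ascending coefficients: a = [2, -2, 3], b = [2, 5]. c[0] = 2×2 = 4; c[1] = 2×5 + -2×2 = 6; c[2] = -2×5 + 3×2 = -4; c[3] = 3×5 = 15. Result coefficients: [4, 6, -4, 15] → 15t^3 - 4t^2 + 6t + 4

15t^3 - 4t^2 + 6t + 4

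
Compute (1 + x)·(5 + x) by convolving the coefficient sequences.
Ascending coefficients: a = [1, 1], b = [5, 1]. c[0] = 1×5 = 5; c[1] = 1×1 + 1×5 = 6; c[2] = 1×1 = 1. Result coefficients: [5, 6, 1] → 5 + 6x + x^2

5 + 6x + x^2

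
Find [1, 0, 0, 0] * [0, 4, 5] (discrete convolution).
y[0] = 1×0 = 0; y[1] = 1×4 + 0×0 = 4; y[2] = 1×5 + 0×4 + 0×0 = 5; y[3] = 0×5 + 0×4 + 0×0 = 0; y[4] = 0×5 + 0×4 = 0; y[5] = 0×5 = 0

[0, 4, 5, 0, 0, 0]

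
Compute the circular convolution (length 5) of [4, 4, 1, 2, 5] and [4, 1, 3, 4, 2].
Use y[k] = Σ_j a[j]·b[(k-j) mod 5]. y[0] = 4×4 + 4×2 + 1×4 + 2×3 + 5×1 = 39; y[1] = 4×1 + 4×4 + 1×2 + 2×4 + 5×3 = 45; y[2] = 4×3 + 4×1 + 1×4 + 2×2 + 5×4 = 44; y[3] = 4×4 + 4×3 + 1×1 + 2×4 + 5×2 = 47; y[4] = 4×2 + 4×4 + 1×3 + 2×1 + 5×4 = 49. Result: [39, 45, 44, 47, 49]

[39, 45, 44, 47, 49]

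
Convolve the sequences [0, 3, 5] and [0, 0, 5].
y[0] = 0×0 = 0; y[1] = 0×0 + 3×0 = 0; y[2] = 0×5 + 3×0 + 5×0 = 0; y[3] = 3×5 + 5×0 = 15; y[4] = 5×5 = 25

[0, 0, 0, 15, 25]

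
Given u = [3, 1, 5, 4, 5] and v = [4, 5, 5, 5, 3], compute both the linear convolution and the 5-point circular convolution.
Linear: y_lin[0] = 3×4 = 12; y_lin[1] = 3×5 + 1×4 = 19; y_lin[2] = 3×5 + 1×5 + 5×4 = 40; y_lin[3] = 3×5 + 1×5 + 5×5 + 4×4 = 61; y_lin[4] = 3×3 + 1×5 + 5×5 + 4×5 + 5×4 = 79; y_lin[5] = 1×3 + 5×5 + 4×5 + 5×5 = 73; y_lin[6] = 5×3 + 4×5 + 5×5 = 60; y_lin[7] = 4×3 + 5×5 = 37; y_lin[8] = 5×3 = 15 → [12, 19, 40, 61, 79, 73, 60, 37, 15]. Circular (length 5): y[0] = 3×4 + 1×3 + 5×5 + 4×5 + 5×5 = 85; y[1] = 3×5 + 1×4 + 5×3 + 4×5 + 5×5 = 79; y[2] = 3×5 + 1×5 + 5×4 + 4×3 + 5×5 = 77; y[3] = 3×5 + 1×5 + 5×5 + 4×4 + 5×3 = 76; y[4] = 3×3 + 1×5 + 5×5 + 4×5 + 5×4 = 79 → [85, 79, 77, 76, 79]

Linear: [12, 19, 40, 61, 79, 73, 60, 37, 15], Circular: [85, 79, 77, 76, 79]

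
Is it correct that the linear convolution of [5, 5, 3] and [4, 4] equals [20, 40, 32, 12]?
Recompute linear convolution of [5, 5, 3] and [4, 4]: y[0] = 5×4 = 20; y[1] = 5×4 + 5×4 = 40; y[2] = 5×4 + 3×4 = 32; y[3] = 3×4 = 12 → [20, 40, 32, 12]. Given [20, 40, 32, 12] matches, so answer: Yes

Yes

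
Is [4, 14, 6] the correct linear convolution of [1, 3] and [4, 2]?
Recompute linear convolution of [1, 3] and [4, 2]: y[0] = 1×4 = 4; y[1] = 1×2 + 3×4 = 14; y[2] = 3×2 = 6 → [4, 14, 6]. Given [4, 14, 6] matches, so answer: Yes

Yes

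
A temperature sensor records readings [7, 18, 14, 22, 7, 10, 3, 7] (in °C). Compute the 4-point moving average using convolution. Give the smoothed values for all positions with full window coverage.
4-point moving average kernel = [1, 1, 1, 1]. Apply in 'valid' mode (full window coverage): avg[0] = (7 + 18 + 14 + 22) / 4 = 15.25; avg[1] = (18 + 14 + 22 + 7) / 4 = 15.25; avg[2] = (14 + 22 + 7 + 10) / 4 = 13.25; avg[3] = (22 + 7 + 10 + 3) / 4 = 10.5; avg[4] = (7 + 10 + 3 + 7) / 4 = 6.75. Smoothed values: [15.25, 15.25, 13.25, 10.5, 6.75]

[15.25, 15.25, 13.25, 10.5, 6.75]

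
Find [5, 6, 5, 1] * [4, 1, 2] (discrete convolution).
y[0] = 5×4 = 20; y[1] = 5×1 + 6×4 = 29; y[2] = 5×2 + 6×1 + 5×4 = 36; y[3] = 6×2 + 5×1 + 1×4 = 21; y[4] = 5×2 + 1×1 = 11; y[5] = 1×2 = 2

[20, 29, 36, 21, 11, 2]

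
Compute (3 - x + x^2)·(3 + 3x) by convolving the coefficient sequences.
Ascending coefficients: a = [3, -1, 1], b = [3, 3]. c[0] = 3×3 = 9; c[1] = 3×3 + -1×3 = 6; c[2] = -1×3 + 1×3 = 0; c[3] = 1×3 = 3. Result coefficients: [9, 6, 0, 3] → 9 + 6x + 3x^3

9 + 6x + 3x^3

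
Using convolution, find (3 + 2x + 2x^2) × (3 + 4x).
Ascending coefficients: a = [3, 2, 2], b = [3, 4]. c[0] = 3×3 = 9; c[1] = 3×4 + 2×3 = 18; c[2] = 2×4 + 2×3 = 14; c[3] = 2×4 = 8. Result coefficients: [9, 18, 14, 8] → 9 + 18x + 14x^2 + 8x^3

9 + 18x + 14x^2 + 8x^3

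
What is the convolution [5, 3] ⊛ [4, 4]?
y[0] = 5×4 = 20; y[1] = 5×4 + 3×4 = 32; y[2] = 3×4 = 12

[20, 32, 12]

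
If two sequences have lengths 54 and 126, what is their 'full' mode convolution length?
Linear/full convolution length: m + n - 1 = 54 + 126 - 1 = 179

179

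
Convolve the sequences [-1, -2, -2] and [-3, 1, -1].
y[0] = -1×-3 = 3; y[1] = -1×1 + -2×-3 = 5; y[2] = -1×-1 + -2×1 + -2×-3 = 5; y[3] = -2×-1 + -2×1 = 0; y[4] = -2×-1 = 2

[3, 5, 5, 0, 2]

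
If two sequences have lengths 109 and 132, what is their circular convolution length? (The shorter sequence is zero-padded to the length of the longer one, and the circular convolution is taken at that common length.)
Circular convolution (zero-padding the shorter input) has length max(m, n) = max(109, 132) = 132

132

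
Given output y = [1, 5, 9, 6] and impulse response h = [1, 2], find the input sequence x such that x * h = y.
Deconvolve y=[1, 5, 9, 6] by h=[1, 2]. Since h[0]=1, solve forward: x[0] = y[0] / 1 = 1; x[1] = (y[1] - 1×2) / 1 = 3; x[2] = (y[2] - 3×2) / 1 = 3. So x = [1, 3, 3]. Check by forward convolution: y[0] = 1×1 = 1; y[1] = 1×2 + 3×1 = 5; y[2] = 3×2 + 3×1 = 9; y[3] = 3×2 = 6

[1, 3, 3]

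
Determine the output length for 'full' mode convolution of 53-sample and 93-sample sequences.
Linear/full convolution length: m + n - 1 = 53 + 93 - 1 = 145

145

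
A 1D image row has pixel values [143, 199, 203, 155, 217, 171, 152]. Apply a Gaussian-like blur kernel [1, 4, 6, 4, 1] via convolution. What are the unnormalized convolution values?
Convolve image row [143, 199, 203, 155, 217, 171, 152] with kernel [1, 4, 6, 4, 1]: y[0] = 143×1 = 143; y[1] = 143×4 + 199×1 = 771; y[2] = 143×6 + 199×4 + 203×1 = 1857; y[3] = 143×4 + 199×6 + 203×4 + 155×1 = 2733; y[4] = 143×1 + 199×4 + 203×6 + 155×4 + 217×1 = 2994; y[5] = 199×1 + 203×4 + 155×6 + 217×4 + 171×1 = 2980; y[6] = 203×1 + 155×4 + 217×6 + 171×4 + 152×1 = 2961; y[7] = 155×1 + 217×4 + 171×6 + 152×4 = 2657; y[8] = 217×1 + 171×4 + 152×6 = 1813; y[9] = 171×1 + 152×4 = 779; y[10] = 152×1 = 152 → [143, 771, 1857, 2733, 2994, 2980, 2961, 2657, 1813, 779, 152]. Normalization factor = sum(kernel) = 16.

[143, 771, 1857, 2733, 2994, 2980, 2961, 2657, 1813, 779, 152]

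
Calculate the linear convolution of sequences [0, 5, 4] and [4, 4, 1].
y[0] = 0×4 = 0; y[1] = 0×4 + 5×4 = 20; y[2] = 0×1 + 5×4 + 4×4 = 36; y[3] = 5×1 + 4×4 = 21; y[4] = 4×1 = 4

[0, 20, 36, 21, 4]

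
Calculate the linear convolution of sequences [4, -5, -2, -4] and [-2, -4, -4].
y[0] = 4×-2 = -8; y[1] = 4×-4 + -5×-2 = -6; y[2] = 4×-4 + -5×-4 + -2×-2 = 8; y[3] = -5×-4 + -2×-4 + -4×-2 = 36; y[4] = -2×-4 + -4×-4 = 24; y[5] = -4×-4 = 16

[-8, -6, 8, 36, 24, 16]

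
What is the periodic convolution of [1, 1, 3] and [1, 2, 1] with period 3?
Use y[k] = Σ_j s[j]·t[(k-j) mod 3]. y[0] = 1×1 + 1×1 + 3×2 = 8; y[1] = 1×2 + 1×1 + 3×1 = 6; y[2] = 1×1 + 1×2 + 3×1 = 6. Result: [8, 6, 6]

[8, 6, 6]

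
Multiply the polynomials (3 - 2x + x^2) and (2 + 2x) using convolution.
Ascending coefficients: a = [3, -2, 1], b = [2, 2]. c[0] = 3×2 = 6; c[1] = 3×2 + -2×2 = 2; c[2] = -2×2 + 1×2 = -2; c[3] = 1×2 = 2. Result coefficients: [6, 2, -2, 2] → 6 + 2x - 2x^2 + 2x^3

6 + 2x - 2x^2 + 2x^3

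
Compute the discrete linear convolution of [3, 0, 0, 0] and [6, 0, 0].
y[0] = 3×6 = 18; y[1] = 3×0 + 0×6 = 0; y[2] = 3×0 + 0×0 + 0×6 = 0; y[3] = 0×0 + 0×0 + 0×6 = 0; y[4] = 0×0 + 0×0 = 0; y[5] = 0×0 = 0

[18, 0, 0, 0, 0, 0]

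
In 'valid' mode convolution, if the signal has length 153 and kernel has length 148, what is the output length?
'Valid' mode counts only positions where the kernel fully overlaps the signal: m - n + 1 = 153 - 148 + 1 = 6

6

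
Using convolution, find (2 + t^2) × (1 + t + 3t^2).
Ascending coefficients: a = [2, 0, 1], b = [1, 1, 3]. c[0] = 2×1 = 2; c[1] = 2×1 + 0×1 = 2; c[2] = 2×3 + 0×1 + 1×1 = 7; c[3] = 0×3 + 1×1 = 1; c[4] = 1×3 = 3. Result coefficients: [2, 2, 7, 1, 3] → 2 + 2t + 7t^2 + t^3 + 3t^4

2 + 2t + 7t^2 + t^3 + 3t^4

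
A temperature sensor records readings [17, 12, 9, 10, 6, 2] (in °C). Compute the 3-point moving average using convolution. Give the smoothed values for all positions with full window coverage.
3-point moving average kernel = [1, 1, 1]. Apply in 'valid' mode (full window coverage): avg[0] = (17 + 12 + 9) / 3 = 12.67; avg[1] = (12 + 9 + 10) / 3 = 10.33; avg[2] = (9 + 10 + 6) / 3 = 8.33; avg[3] = (10 + 6 + 2) / 3 = 6.0. Smoothed values: [12.67, 10.33, 8.33, 6.0]

[12.67, 10.33, 8.33, 6.0]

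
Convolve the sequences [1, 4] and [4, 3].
y[0] = 1×4 = 4; y[1] = 1×3 + 4×4 = 19; y[2] = 4×3 = 12

[4, 19, 12]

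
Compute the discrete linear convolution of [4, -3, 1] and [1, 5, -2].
y[0] = 4×1 = 4; y[1] = 4×5 + -3×1 = 17; y[2] = 4×-2 + -3×5 + 1×1 = -22; y[3] = -3×-2 + 1×5 = 11; y[4] = 1×-2 = -2

[4, 17, -22, 11, -2]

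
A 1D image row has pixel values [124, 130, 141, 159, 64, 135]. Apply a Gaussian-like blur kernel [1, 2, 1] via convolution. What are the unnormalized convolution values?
Convolve image row [124, 130, 141, 159, 64, 135] with kernel [1, 2, 1]: y[0] = 124×1 = 124; y[1] = 124×2 + 130×1 = 378; y[2] = 124×1 + 130×2 + 141×1 = 525; y[3] = 130×1 + 141×2 + 159×1 = 571; y[4] = 141×1 + 159×2 + 64×1 = 523; y[5] = 159×1 + 64×2 + 135×1 = 422; y[6] = 64×1 + 135×2 = 334; y[7] = 135×1 = 135 → [124, 378, 525, 571, 523, 422, 334, 135]. Normalization factor = sum(kernel) = 4.

[124, 378, 525, 571, 523, 422, 334, 135]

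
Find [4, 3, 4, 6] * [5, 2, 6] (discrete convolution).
y[0] = 4×5 = 20; y[1] = 4×2 + 3×5 = 23; y[2] = 4×6 + 3×2 + 4×5 = 50; y[3] = 3×6 + 4×2 + 6×5 = 56; y[4] = 4×6 + 6×2 = 36; y[5] = 6×6 = 36

[20, 23, 50, 56, 36, 36]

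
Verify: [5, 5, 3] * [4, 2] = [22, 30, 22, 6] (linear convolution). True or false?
Recompute linear convolution of [5, 5, 3] and [4, 2]: y[0] = 5×4 = 20; y[1] = 5×2 + 5×4 = 30; y[2] = 5×2 + 3×4 = 22; y[3] = 3×2 = 6 → [20, 30, 22, 6]. Compare to given [22, 30, 22, 6]: they differ at index 0: given 22, correct 20, so answer: No

No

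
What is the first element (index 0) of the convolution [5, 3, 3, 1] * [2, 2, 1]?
Use y[k] = Σ_i a[i]·b[k-i] at k=0. y[0] = 5×2 = 10

10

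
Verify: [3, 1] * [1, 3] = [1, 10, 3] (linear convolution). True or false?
Recompute linear convolution of [3, 1] and [1, 3]: y[0] = 3×1 = 3; y[1] = 3×3 + 1×1 = 10; y[2] = 1×3 = 3 → [3, 10, 3]. Compare to given [1, 10, 3]: they differ at index 0: given 1, correct 3, so answer: No

No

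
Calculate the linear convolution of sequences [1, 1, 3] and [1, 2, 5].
y[0] = 1×1 = 1; y[1] = 1×2 + 1×1 = 3; y[2] = 1×5 + 1×2 + 3×1 = 10; y[3] = 1×5 + 3×2 = 11; y[4] = 3×5 = 15

[1, 3, 10, 11, 15]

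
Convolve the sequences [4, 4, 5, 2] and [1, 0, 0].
y[0] = 4×1 = 4; y[1] = 4×0 + 4×1 = 4; y[2] = 4×0 + 4×0 + 5×1 = 5; y[3] = 4×0 + 5×0 + 2×1 = 2; y[4] = 5×0 + 2×0 = 0; y[5] = 2×0 = 0

[4, 4, 5, 2, 0, 0]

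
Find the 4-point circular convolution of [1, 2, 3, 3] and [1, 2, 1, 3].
Use y[k] = Σ_j x[j]·h[(k-j) mod 4]. y[0] = 1×1 + 2×3 + 3×1 + 3×2 = 16; y[1] = 1×2 + 2×1 + 3×3 + 3×1 = 16; y[2] = 1×1 + 2×2 + 3×1 + 3×3 = 17; y[3] = 1×3 + 2×1 + 3×2 + 3×1 = 14. Result: [16, 16, 17, 14]

[16, 16, 17, 14]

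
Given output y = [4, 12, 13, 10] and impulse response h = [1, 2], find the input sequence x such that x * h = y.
Deconvolve y=[4, 12, 13, 10] by h=[1, 2]. Since h[0]=1, solve forward: x[0] = y[0] / 1 = 4; x[1] = (y[1] - 4×2) / 1 = 4; x[2] = (y[2] - 4×2) / 1 = 5. So x = [4, 4, 5]. Check by forward convolution: y[0] = 4×1 = 4; y[1] = 4×2 + 4×1 = 12; y[2] = 4×2 + 5×1 = 13; y[3] = 5×2 = 10

[4, 4, 5]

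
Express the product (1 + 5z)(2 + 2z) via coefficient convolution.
Ascending coefficients: a = [1, 5], b = [2, 2]. c[0] = 1×2 = 2; c[1] = 1×2 + 5×2 = 12; c[2] = 5×2 = 10. Result coefficients: [2, 12, 10] → 2 + 12z + 10z^2

2 + 12z + 10z^2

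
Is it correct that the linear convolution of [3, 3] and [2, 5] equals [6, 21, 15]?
Recompute linear convolution of [3, 3] and [2, 5]: y[0] = 3×2 = 6; y[1] = 3×5 + 3×2 = 21; y[2] = 3×5 = 15 → [6, 21, 15]. Given [6, 21, 15] matches, so answer: Yes

Yes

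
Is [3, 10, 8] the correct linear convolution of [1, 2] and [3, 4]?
Recompute linear convolution of [1, 2] and [3, 4]: y[0] = 1×3 = 3; y[1] = 1×4 + 2×3 = 10; y[2] = 2×4 = 8 → [3, 10, 8]. Given [3, 10, 8] matches, so answer: Yes

Yes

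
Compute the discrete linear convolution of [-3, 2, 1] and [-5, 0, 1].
y[0] = -3×-5 = 15; y[1] = -3×0 + 2×-5 = -10; y[2] = -3×1 + 2×0 + 1×-5 = -8; y[3] = 2×1 + 1×0 = 2; y[4] = 1×1 = 1

[15, -10, -8, 2, 1]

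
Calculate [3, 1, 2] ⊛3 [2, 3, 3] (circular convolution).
Use y[k] = Σ_j x[j]·h[(k-j) mod 3]. y[0] = 3×2 + 1×3 + 2×3 = 15; y[1] = 3×3 + 1×2 + 2×3 = 17; y[2] = 3×3 + 1×3 + 2×2 = 16. Result: [15, 17, 16]

[15, 17, 16]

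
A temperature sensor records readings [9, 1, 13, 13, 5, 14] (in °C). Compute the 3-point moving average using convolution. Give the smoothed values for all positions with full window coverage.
3-point moving average kernel = [1, 1, 1]. Apply in 'valid' mode (full window coverage): avg[0] = (9 + 1 + 13) / 3 = 7.67; avg[1] = (1 + 13 + 13) / 3 = 9.0; avg[2] = (13 + 13 + 5) / 3 = 10.33; avg[3] = (13 + 5 + 14) / 3 = 10.67. Smoothed values: [7.67, 9.0, 10.33, 10.67]

[7.67, 9.0, 10.33, 10.67]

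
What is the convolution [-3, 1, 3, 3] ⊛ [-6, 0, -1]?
y[0] = -3×-6 = 18; y[1] = -3×0 + 1×-6 = -6; y[2] = -3×-1 + 1×0 + 3×-6 = -15; y[3] = 1×-1 + 3×0 + 3×-6 = -19; y[4] = 3×-1 + 3×0 = -3; y[5] = 3×-1 = -3

[18, -6, -15, -19, -3, -3]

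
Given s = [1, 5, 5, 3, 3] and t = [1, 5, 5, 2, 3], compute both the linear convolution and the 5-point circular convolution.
Linear: y_lin[0] = 1×1 = 1; y_lin[1] = 1×5 + 5×1 = 10; y_lin[2] = 1×5 + 5×5 + 5×1 = 35; y_lin[3] = 1×2 + 5×5 + 5×5 + 3×1 = 55; y_lin[4] = 1×3 + 5×2 + 5×5 + 3×5 + 3×1 = 56; y_lin[5] = 5×3 + 5×2 + 3×5 + 3×5 = 55; y_lin[6] = 5×3 + 3×2 + 3×5 = 36; y_lin[7] = 3×3 + 3×2 = 15; y_lin[8] = 3×3 = 9 → [1, 10, 35, 55, 56, 55, 36, 15, 9]. Circular (length 5): y[0] = 1×1 + 5×3 + 5×2 + 3×5 + 3×5 = 56; y[1] = 1×5 + 5×1 + 5×3 + 3×2 + 3×5 = 46; y[2] = 1×5 + 5×5 + 5×1 + 3×3 + 3×2 = 50; y[3] = 1×2 + 5×5 + 5×5 + 3×1 + 3×3 = 64; y[4] = 1×3 + 5×2 + 5×5 + 3×5 + 3×1 = 56 → [56, 46, 50, 64, 56]

Linear: [1, 10, 35, 55, 56, 55, 36, 15, 9], Circular: [56, 46, 50, 64, 56]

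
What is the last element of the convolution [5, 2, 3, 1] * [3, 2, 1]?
Use y[k] = Σ_i a[i]·b[k-i] at k=5. y[5] = 1×1 = 1

1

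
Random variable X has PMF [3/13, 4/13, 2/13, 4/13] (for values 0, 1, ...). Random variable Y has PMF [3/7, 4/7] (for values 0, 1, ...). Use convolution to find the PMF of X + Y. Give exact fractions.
P(X+Y=k) = Σ_i P(X=i)·P(Y=k-i) — a convolution of [3/13, 4/13, 2/13, 4/13] and [3/7, 4/7]. P(X+Y=0) = (3/13)×(3/7) = 9/91; P(X+Y=1) = (3/13)×(4/7) + (4/13)×(3/7) = 12/91 + 12/91 = 24/91; P(X+Y=2) = (4/13)×(4/7) + (2/13)×(3/7) = 16/91 + 6/91 = 22/91; P(X+Y=3) = (2/13)×(4/7) + (4/13)×(3/7) = 8/91 + 12/91 = 20/91; P(X+Y=4) = (4/13)×(4/7) = 16/91. PMF: [9/91, 24/91, 22/91, 20/91, 16/91] (sums to 1 ✓)

[9/91, 24/91, 22/91, 20/91, 16/91]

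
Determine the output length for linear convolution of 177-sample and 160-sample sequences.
Linear/full convolution length: m + n - 1 = 177 + 160 - 1 = 336

336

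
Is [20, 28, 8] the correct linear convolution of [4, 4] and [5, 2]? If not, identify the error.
Recompute linear convolution of [4, 4] and [5, 2]: y[0] = 4×5 = 20; y[1] = 4×2 + 4×5 = 28; y[2] = 4×2 = 8 → [20, 28, 8]. Given [20, 28, 8] matches, so answer: Yes

Yes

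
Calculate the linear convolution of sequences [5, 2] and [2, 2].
y[0] = 5×2 = 10; y[1] = 5×2 + 2×2 = 14; y[2] = 2×2 = 4

[10, 14, 4]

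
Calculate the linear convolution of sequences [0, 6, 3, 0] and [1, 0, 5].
y[0] = 0×1 = 0; y[1] = 0×0 + 6×1 = 6; y[2] = 0×5 + 6×0 + 3×1 = 3; y[3] = 6×5 + 3×0 + 0×1 = 30; y[4] = 3×5 + 0×0 = 15; y[5] = 0×5 = 0

[0, 6, 3, 30, 15, 0]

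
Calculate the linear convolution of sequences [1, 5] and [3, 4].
y[0] = 1×3 = 3; y[1] = 1×4 + 5×3 = 19; y[2] = 5×4 = 20

[3, 19, 20]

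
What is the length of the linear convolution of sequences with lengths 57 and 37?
Linear/full convolution length: m + n - 1 = 57 + 37 - 1 = 93

93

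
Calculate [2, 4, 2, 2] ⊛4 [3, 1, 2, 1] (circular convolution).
Use y[k] = Σ_j a[j]·b[(k-j) mod 4]. y[0] = 2×3 + 4×1 + 2×2 + 2×1 = 16; y[1] = 2×1 + 4×3 + 2×1 + 2×2 = 20; y[2] = 2×2 + 4×1 + 2×3 + 2×1 = 16; y[3] = 2×1 + 4×2 + 2×1 + 2×3 = 18. Result: [16, 20, 16, 18]

[16, 20, 16, 18]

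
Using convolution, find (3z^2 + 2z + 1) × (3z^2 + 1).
Ascending coefficients: a = [1, 2, 3], b = [1, 0, 3]. c[0] = 1×1 = 1; c[1] = 1×0 + 2×1 = 2; c[2] = 1×3 + 2×0 + 3×1 = 6; c[3] = 2×3 + 3×0 = 6; c[4] = 3×3 = 9. Result coefficients: [1, 2, 6, 6, 9] → 9z^4 + 6z^3 + 6z^2 + 2z + 1

9z^4 + 6z^3 + 6z^2 + 2z + 1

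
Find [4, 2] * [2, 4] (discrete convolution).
y[0] = 4×2 = 8; y[1] = 4×4 + 2×2 = 20; y[2] = 2×4 = 8

[8, 20, 8]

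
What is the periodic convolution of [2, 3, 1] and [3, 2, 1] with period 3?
Use y[k] = Σ_j f[j]·g[(k-j) mod 3]. y[0] = 2×3 + 3×1 + 1×2 = 11; y[1] = 2×2 + 3×3 + 1×1 = 14; y[2] = 2×1 + 3×2 + 1×3 = 11. Result: [11, 14, 11]

[11, 14, 11]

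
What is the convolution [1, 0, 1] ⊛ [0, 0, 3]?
y[0] = 1×0 = 0; y[1] = 1×0 + 0×0 = 0; y[2] = 1×3 + 0×0 + 1×0 = 3; y[3] = 0×3 + 1×0 = 0; y[4] = 1×3 = 3

[0, 0, 3, 0, 3]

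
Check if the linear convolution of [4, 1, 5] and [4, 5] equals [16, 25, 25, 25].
Recompute linear convolution of [4, 1, 5] and [4, 5]: y[0] = 4×4 = 16; y[1] = 4×5 + 1×4 = 24; y[2] = 1×5 + 5×4 = 25; y[3] = 5×5 = 25 → [16, 24, 25, 25]. Compare to given [16, 25, 25, 25]: they differ at index 1: given 25, correct 24, so answer: No

No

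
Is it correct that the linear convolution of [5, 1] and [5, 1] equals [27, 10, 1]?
Recompute linear convolution of [5, 1] and [5, 1]: y[0] = 5×5 = 25; y[1] = 5×1 + 1×5 = 10; y[2] = 1×1 = 1 → [25, 10, 1]. Compare to given [27, 10, 1]: they differ at index 0: given 27, correct 25, so answer: No

No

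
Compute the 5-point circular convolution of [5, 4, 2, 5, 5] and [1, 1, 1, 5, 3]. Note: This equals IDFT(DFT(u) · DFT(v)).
Either evaluate y[k] = Σ_j u[j]·v[(k-j) mod 5] directly, or use IDFT(DFT(u) · DFT(v)). y[0] = 5×1 + 4×3 + 2×5 + 5×1 + 5×1 = 37; y[1] = 5×1 + 4×1 + 2×3 + 5×5 + 5×1 = 45; y[2] = 5×1 + 4×1 + 2×1 + 5×3 + 5×5 = 51; y[3] = 5×5 + 4×1 + 2×1 + 5×1 + 5×3 = 51; y[4] = 5×3 + 4×5 + 2×1 + 5×1 + 5×1 = 47. Result: [37, 45, 51, 51, 47]

[37, 45, 51, 51, 47]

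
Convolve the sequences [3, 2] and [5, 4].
y[0] = 3×5 = 15; y[1] = 3×4 + 2×5 = 22; y[2] = 2×4 = 8

[15, 22, 8]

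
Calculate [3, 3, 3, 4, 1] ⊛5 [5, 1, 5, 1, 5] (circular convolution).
Use y[k] = Σ_j a[j]·b[(k-j) mod 5]. y[0] = 3×5 + 3×5 + 3×1 + 4×5 + 1×1 = 54; y[1] = 3×1 + 3×5 + 3×5 + 4×1 + 1×5 = 42; y[2] = 3×5 + 3×1 + 3×5 + 4×5 + 1×1 = 54; y[3] = 3×1 + 3×5 + 3×1 + 4×5 + 1×5 = 46; y[4] = 3×5 + 3×1 + 3×5 + 4×1 + 1×5 = 42. Result: [54, 42, 54, 46, 42]

[54, 42, 54, 46, 42]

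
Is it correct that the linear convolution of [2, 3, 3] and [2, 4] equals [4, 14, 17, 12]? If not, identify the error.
Recompute linear convolution of [2, 3, 3] and [2, 4]: y[0] = 2×2 = 4; y[1] = 2×4 + 3×2 = 14; y[2] = 3×4 + 3×2 = 18; y[3] = 3×4 = 12 → [4, 14, 18, 12]. Compare to given [4, 14, 17, 12]: they differ at index 2: given 17, correct 18, so answer: No

No. Error at index 2: given 17, correct 18.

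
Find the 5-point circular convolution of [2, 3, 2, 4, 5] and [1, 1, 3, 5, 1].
Use y[k] = Σ_j s[j]·t[(k-j) mod 5]. y[0] = 2×1 + 3×1 + 2×5 + 4×3 + 5×1 = 32; y[1] = 2×1 + 3×1 + 2×1 + 4×5 + 5×3 = 42; y[2] = 2×3 + 3×1 + 2×1 + 4×1 + 5×5 = 40; y[3] = 2×5 + 3×3 + 2×1 + 4×1 + 5×1 = 30; y[4] = 2×1 + 3×5 + 2×3 + 4×1 + 5×1 = 32. Result: [32, 42, 40, 30, 32]

[32, 42, 40, 30, 32]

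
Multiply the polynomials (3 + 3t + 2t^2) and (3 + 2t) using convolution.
Ascending coefficients: a = [3, 3, 2], b = [3, 2]. c[0] = 3×3 = 9; c[1] = 3×2 + 3×3 = 15; c[2] = 3×2 + 2×3 = 12; c[3] = 2×2 = 4. Result coefficients: [9, 15, 12, 4] → 9 + 15t + 12t^2 + 4t^3

9 + 15t + 12t^2 + 4t^3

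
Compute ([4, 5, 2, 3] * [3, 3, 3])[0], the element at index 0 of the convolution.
Use y[k] = Σ_i a[i]·b[k-i] at k=0. y[0] = 4×3 = 12

12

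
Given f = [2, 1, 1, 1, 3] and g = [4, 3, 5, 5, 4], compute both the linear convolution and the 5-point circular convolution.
Linear: y_lin[0] = 2×4 = 8; y_lin[1] = 2×3 + 1×4 = 10; y_lin[2] = 2×5 + 1×3 + 1×4 = 17; y_lin[3] = 2×5 + 1×5 + 1×3 + 1×4 = 22; y_lin[4] = 2×4 + 1×5 + 1×5 + 1×3 + 3×4 = 33; y_lin[5] = 1×4 + 1×5 + 1×5 + 3×3 = 23; y_lin[6] = 1×4 + 1×5 + 3×5 = 24; y_lin[7] = 1×4 + 3×5 = 19; y_lin[8] = 3×4 = 12 → [8, 10, 17, 22, 33, 23, 24, 19, 12]. Circular (length 5): y[0] = 2×4 + 1×4 + 1×5 + 1×5 + 3×3 = 31; y[1] = 2×3 + 1×4 + 1×4 + 1×5 + 3×5 = 34; y[2] = 2×5 + 1×3 + 1×4 + 1×4 + 3×5 = 36; y[3] = 2×5 + 1×5 + 1×3 + 1×4 + 3×4 = 34; y[4] = 2×4 + 1×5 + 1×5 + 1×3 + 3×4 = 33 → [31, 34, 36, 34, 33]

Linear: [8, 10, 17, 22, 33, 23, 24, 19, 12], Circular: [31, 34, 36, 34, 33]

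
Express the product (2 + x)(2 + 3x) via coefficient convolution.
Ascending coefficients: a = [2, 1], b = [2, 3]. c[0] = 2×2 = 4; c[1] = 2×3 + 1×2 = 8; c[2] = 1×3 = 3. Result coefficients: [4, 8, 3] → 4 + 8x + 3x^2

4 + 8x + 3x^2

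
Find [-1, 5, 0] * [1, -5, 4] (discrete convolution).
y[0] = -1×1 = -1; y[1] = -1×-5 + 5×1 = 10; y[2] = -1×4 + 5×-5 + 0×1 = -29; y[3] = 5×4 + 0×-5 = 20; y[4] = 0×4 = 0

[-1, 10, -29, 20, 0]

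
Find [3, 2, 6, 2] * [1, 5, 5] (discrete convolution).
y[0] = 3×1 = 3; y[1] = 3×5 + 2×1 = 17; y[2] = 3×5 + 2×5 + 6×1 = 31; y[3] = 2×5 + 6×5 + 2×1 = 42; y[4] = 6×5 + 2×5 = 40; y[5] = 2×5 = 10

[3, 17, 31, 42, 40, 10]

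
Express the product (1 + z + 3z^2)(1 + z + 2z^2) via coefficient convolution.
Ascending coefficients: a = [1, 1, 3], b = [1, 1, 2]. c[0] = 1×1 = 1; c[1] = 1×1 + 1×1 = 2; c[2] = 1×2 + 1×1 + 3×1 = 6; c[3] = 1×2 + 3×1 = 5; c[4] = 3×2 = 6. Result coefficients: [1, 2, 6, 5, 6] → 1 + 2z + 6z^2 + 5z^3 + 6z^4

1 + 2z + 6z^2 + 5z^3 + 6z^4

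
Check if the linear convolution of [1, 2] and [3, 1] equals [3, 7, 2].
Recompute linear convolution of [1, 2] and [3, 1]: y[0] = 1×3 = 3; y[1] = 1×1 + 2×3 = 7; y[2] = 2×1 = 2 → [3, 7, 2]. Given [3, 7, 2] matches, so answer: Yes

Yes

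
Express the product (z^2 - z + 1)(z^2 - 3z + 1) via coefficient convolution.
Ascending coefficients: a = [1, -1, 1], b = [1, -3, 1]. c[0] = 1×1 = 1; c[1] = 1×-3 + -1×1 = -4; c[2] = 1×1 + -1×-3 + 1×1 = 5; c[3] = -1×1 + 1×-3 = -4; c[4] = 1×1 = 1. Result coefficients: [1, -4, 5, -4, 1] → z^4 - 4z^3 + 5z^2 - 4z + 1

z^4 - 4z^3 + 5z^2 - 4z + 1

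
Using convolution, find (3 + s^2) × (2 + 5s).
Ascending coefficients: a = [3, 0, 1], b = [2, 5]. c[0] = 3×2 = 6; c[1] = 3×5 + 0×2 = 15; c[2] = 0×5 + 1×2 = 2; c[3] = 1×5 = 5. Result coefficients: [6, 15, 2, 5] → 6 + 15s + 2s^2 + 5s^3

6 + 15s + 2s^2 + 5s^3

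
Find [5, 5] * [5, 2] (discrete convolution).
y[0] = 5×5 = 25; y[1] = 5×2 + 5×5 = 35; y[2] = 5×2 = 10

[25, 35, 10]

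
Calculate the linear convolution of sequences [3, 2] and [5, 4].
y[0] = 3×5 = 15; y[1] = 3×4 + 2×5 = 22; y[2] = 2×4 = 8

[15, 22, 8]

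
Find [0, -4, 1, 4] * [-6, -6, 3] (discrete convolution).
y[0] = 0×-6 = 0; y[1] = 0×-6 + -4×-6 = 24; y[2] = 0×3 + -4×-6 + 1×-6 = 18; y[3] = -4×3 + 1×-6 + 4×-6 = -42; y[4] = 1×3 + 4×-6 = -21; y[5] = 4×3 = 12

[0, 24, 18, -42, -21, 12]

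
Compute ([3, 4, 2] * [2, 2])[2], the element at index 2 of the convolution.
Use y[k] = Σ_i a[i]·b[k-i] at k=2. y[2] = 4×2 + 2×2 = 12

12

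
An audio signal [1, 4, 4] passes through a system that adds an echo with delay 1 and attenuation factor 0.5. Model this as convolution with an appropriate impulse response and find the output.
Direct-path + delayed-attenuated-path model → impulse response h = [1, 0.5] (1 at lag 0, 0.5 at lag 1). Output y[n] = x[n] + 0.5·x[n - 1] (with x[n] = 0 outside 0..2): y[0] = 1 + 0.5×0 = 1; y[1] = 4 + 0.5×1 = 4.5; y[2] = 4 + 0.5×4 = 6.0; y[3] = 0 + 0.5×4 = 2.0. So y = [1, 4.5, 6.0, 2.0]

[1, 4.5, 6.0, 2.0]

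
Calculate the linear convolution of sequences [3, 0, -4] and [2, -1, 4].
y[0] = 3×2 = 6; y[1] = 3×-1 + 0×2 = -3; y[2] = 3×4 + 0×-1 + -4×2 = 4; y[3] = 0×4 + -4×-1 = 4; y[4] = -4×4 = -16

[6, -3, 4, 4, -16]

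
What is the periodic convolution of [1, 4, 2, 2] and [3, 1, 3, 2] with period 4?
Use y[k] = Σ_j s[j]·t[(k-j) mod 4]. y[0] = 1×3 + 4×2 + 2×3 + 2×1 = 19; y[1] = 1×1 + 4×3 + 2×2 + 2×3 = 23; y[2] = 1×3 + 4×1 + 2×3 + 2×2 = 17; y[3] = 1×2 + 4×3 + 2×1 + 2×3 = 22. Result: [19, 23, 17, 22]

[19, 23, 17, 22]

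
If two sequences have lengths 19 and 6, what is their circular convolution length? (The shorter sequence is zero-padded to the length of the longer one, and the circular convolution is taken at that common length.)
Circular convolution (zero-padding the shorter input) has length max(m, n) = max(19, 6) = 19

19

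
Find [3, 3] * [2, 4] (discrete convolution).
y[0] = 3×2 = 6; y[1] = 3×4 + 3×2 = 18; y[2] = 3×4 = 12

[6, 18, 12]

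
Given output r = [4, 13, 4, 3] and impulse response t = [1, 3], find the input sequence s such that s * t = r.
Deconvolve r=[4, 13, 4, 3] by t=[1, 3]. Since t[0]=1, solve forward: s[0] = r[0] / 1 = 4; s[1] = (r[1] - 4×3) / 1 = 1; s[2] = (r[2] - 1×3) / 1 = 1. So s = [4, 1, 1]. Check by forward convolution: r[0] = 4×1 = 4; r[1] = 4×3 + 1×1 = 13; r[2] = 1×3 + 1×1 = 4; r[3] = 1×3 = 3

[4, 1, 1]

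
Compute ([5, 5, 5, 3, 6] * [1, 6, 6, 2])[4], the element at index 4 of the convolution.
Use y[k] = Σ_i a[i]·b[k-i] at k=4. y[4] = 5×2 + 5×6 + 3×6 + 6×1 = 64

64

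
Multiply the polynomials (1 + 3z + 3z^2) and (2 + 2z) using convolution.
Ascending coefficients: a = [1, 3, 3], b = [2, 2]. c[0] = 1×2 = 2; c[1] = 1×2 + 3×2 = 8; c[2] = 3×2 + 3×2 = 12; c[3] = 3×2 = 6. Result coefficients: [2, 8, 12, 6] → 2 + 8z + 12z^2 + 6z^3

2 + 8z + 12z^2 + 6z^3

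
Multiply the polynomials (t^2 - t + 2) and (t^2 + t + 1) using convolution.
Ascending coefficients: a = [2, -1, 1], b = [1, 1, 1]. c[0] = 2×1 = 2; c[1] = 2×1 + -1×1 = 1; c[2] = 2×1 + -1×1 + 1×1 = 2; c[3] = -1×1 + 1×1 = 0; c[4] = 1×1 = 1. Result coefficients: [2, 1, 2, 0, 1] → t^4 + 2t^2 + t + 2

t^4 + 2t^2 + t + 2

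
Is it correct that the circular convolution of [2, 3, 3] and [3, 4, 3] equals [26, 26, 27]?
Recompute circular convolution of [2, 3, 3] and [3, 4, 3]: y[0] = 2×3 + 3×3 + 3×4 = 27; y[1] = 2×4 + 3×3 + 3×3 = 26; y[2] = 2×3 + 3×4 + 3×3 = 27 → [27, 26, 27]. Compare to given [26, 26, 27]: they differ at index 0: given 26, correct 27, so answer: No

No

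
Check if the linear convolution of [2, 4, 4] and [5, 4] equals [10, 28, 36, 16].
Recompute linear convolution of [2, 4, 4] and [5, 4]: y[0] = 2×5 = 10; y[1] = 2×4 + 4×5 = 28; y[2] = 4×4 + 4×5 = 36; y[3] = 4×4 = 16 → [10, 28, 36, 16]. Given [10, 28, 36, 16] matches, so answer: Yes

Yes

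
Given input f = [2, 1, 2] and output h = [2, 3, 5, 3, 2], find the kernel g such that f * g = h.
Output length 5 = len(f) + len(g) - 1 ⇒ len(g) = 3. Solve g forward using g[k] = (h[k] - Σ_{i≥1} f[i]·g[k-i]) / f[0]: g[0] = h[0] / f[0] = 2 / 2 = 1; g[1] = (h[1] - 1×1) / f[0] = (3 - 1×1) / 2 = 1; g[2] = (h[2] - 1×1 - 2×1) / f[0] = (5 - 1×1 - 2×1) / 2 = 1. So g = [1, 1, 1]. Forward-check [2, 1, 2] * [1, 1, 1]: h[0] = 2×1 = 2; h[1] = 2×1 + 1×1 = 3; h[2] = 2×1 + 1×1 + 2×1 = 5; h[3] = 1×1 + 2×1 = 3; h[4] = 2×1 = 2 → [2, 3, 5, 3, 2] ✓

[1, 1, 1]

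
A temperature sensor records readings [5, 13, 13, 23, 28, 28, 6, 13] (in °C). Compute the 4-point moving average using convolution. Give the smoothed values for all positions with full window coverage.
4-point moving average kernel = [1, 1, 1, 1]. Apply in 'valid' mode (full window coverage): avg[0] = (5 + 13 + 13 + 23) / 4 = 13.5; avg[1] = (13 + 13 + 23 + 28) / 4 = 19.25; avg[2] = (13 + 23 + 28 + 28) / 4 = 23.0; avg[3] = (23 + 28 + 28 + 6) / 4 = 21.25; avg[4] = (28 + 28 + 6 + 13) / 4 = 18.75. Smoothed values: [13.5, 19.25, 23.0, 21.25, 18.75]

[13.5, 19.25, 23.0, 21.25, 18.75]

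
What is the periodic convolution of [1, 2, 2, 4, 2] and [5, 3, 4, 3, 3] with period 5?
Use y[k] = Σ_j s[j]·t[(k-j) mod 5]. y[0] = 1×5 + 2×3 + 2×3 + 4×4 + 2×3 = 39; y[1] = 1×3 + 2×5 + 2×3 + 4×3 + 2×4 = 39; y[2] = 1×4 + 2×3 + 2×5 + 4×3 + 2×3 = 38; y[3] = 1×3 + 2×4 + 2×3 + 4×5 + 2×3 = 43; y[4] = 1×3 + 2×3 + 2×4 + 4×3 + 2×5 = 39. Result: [39, 39, 38, 43, 39]

[39, 39, 38, 43, 39]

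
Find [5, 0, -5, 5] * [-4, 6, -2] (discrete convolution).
y[0] = 5×-4 = -20; y[1] = 5×6 + 0×-4 = 30; y[2] = 5×-2 + 0×6 + -5×-4 = 10; y[3] = 0×-2 + -5×6 + 5×-4 = -50; y[4] = -5×-2 + 5×6 = 40; y[5] = 5×-2 = -10

[-20, 30, 10, -50, 40, -10]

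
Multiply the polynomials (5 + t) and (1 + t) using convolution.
Ascending coefficients: a = [5, 1], b = [1, 1]. c[0] = 5×1 = 5; c[1] = 5×1 + 1×1 = 6; c[2] = 1×1 = 1. Result coefficients: [5, 6, 1] → 5 + 6t + t^2

5 + 6t + t^2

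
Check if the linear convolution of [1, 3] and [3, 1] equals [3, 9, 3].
Recompute linear convolution of [1, 3] and [3, 1]: y[0] = 1×3 = 3; y[1] = 1×1 + 3×3 = 10; y[2] = 3×1 = 3 → [3, 10, 3]. Compare to given [3, 9, 3]: they differ at index 1: given 9, correct 10, so answer: No

No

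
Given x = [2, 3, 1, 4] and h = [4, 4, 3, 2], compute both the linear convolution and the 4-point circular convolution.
Linear: y_lin[0] = 2×4 = 8; y_lin[1] = 2×4 + 3×4 = 20; y_lin[2] = 2×3 + 3×4 + 1×4 = 22; y_lin[3] = 2×2 + 3×3 + 1×4 + 4×4 = 33; y_lin[4] = 3×2 + 1×3 + 4×4 = 25; y_lin[5] = 1×2 + 4×3 = 14; y_lin[6] = 4×2 = 8 → [8, 20, 22, 33, 25, 14, 8]. Circular (length 4): y[0] = 2×4 + 3×2 + 1×3 + 4×4 = 33; y[1] = 2×4 + 3×4 + 1×2 + 4×3 = 34; y[2] = 2×3 + 3×4 + 1×4 + 4×2 = 30; y[3] = 2×2 + 3×3 + 1×4 + 4×4 = 33 → [33, 34, 30, 33]

Linear: [8, 20, 22, 33, 25, 14, 8], Circular: [33, 34, 30, 33]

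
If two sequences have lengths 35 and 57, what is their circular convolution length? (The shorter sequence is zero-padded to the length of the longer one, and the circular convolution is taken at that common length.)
Circular convolution (zero-padding the shorter input) has length max(m, n) = max(35, 57) = 57

57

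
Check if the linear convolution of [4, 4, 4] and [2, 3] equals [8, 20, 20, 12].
Recompute linear convolution of [4, 4, 4] and [2, 3]: y[0] = 4×2 = 8; y[1] = 4×3 + 4×2 = 20; y[2] = 4×3 + 4×2 = 20; y[3] = 4×3 = 12 → [8, 20, 20, 12]. Given [8, 20, 20, 12] matches, so answer: Yes

Yes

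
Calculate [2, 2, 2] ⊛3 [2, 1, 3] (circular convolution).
Use y[k] = Σ_j f[j]·g[(k-j) mod 3]. y[0] = 2×2 + 2×3 + 2×1 = 12; y[1] = 2×1 + 2×2 + 2×3 = 12; y[2] = 2×3 + 2×1 + 2×2 = 12. Result: [12, 12, 12]

[12, 12, 12]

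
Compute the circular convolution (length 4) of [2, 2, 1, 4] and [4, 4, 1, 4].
Use y[k] = Σ_j x[j]·h[(k-j) mod 4]. y[0] = 2×4 + 2×4 + 1×1 + 4×4 = 33; y[1] = 2×4 + 2×4 + 1×4 + 4×1 = 24; y[2] = 2×1 + 2×4 + 1×4 + 4×4 = 30; y[3] = 2×4 + 2×1 + 1×4 + 4×4 = 30. Result: [33, 24, 30, 30]

[33, 24, 30, 30]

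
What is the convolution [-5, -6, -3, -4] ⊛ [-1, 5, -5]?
y[0] = -5×-1 = 5; y[1] = -5×5 + -6×-1 = -19; y[2] = -5×-5 + -6×5 + -3×-1 = -2; y[3] = -6×-5 + -3×5 + -4×-1 = 19; y[4] = -3×-5 + -4×5 = -5; y[5] = -4×-5 = 20

[5, -19, -2, 19, -5, 20]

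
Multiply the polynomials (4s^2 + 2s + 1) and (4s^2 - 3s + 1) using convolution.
Ascending coefficients: a = [1, 2, 4], b = [1, -3, 4]. c[0] = 1×1 = 1; c[1] = 1×-3 + 2×1 = -1; c[2] = 1×4 + 2×-3 + 4×1 = 2; c[3] = 2×4 + 4×-3 = -4; c[4] = 4×4 = 16. Result coefficients: [1, -1, 2, -4, 16] → 16s^4 - 4s^3 + 2s^2 - s + 1

16s^4 - 4s^3 + 2s^2 - s + 1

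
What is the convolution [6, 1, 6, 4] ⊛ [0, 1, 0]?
y[0] = 6×0 = 0; y[1] = 6×1 + 1×0 = 6; y[2] = 6×0 + 1×1 + 6×0 = 1; y[3] = 1×0 + 6×1 + 4×0 = 6; y[4] = 6×0 + 4×1 = 4; y[5] = 4×0 = 0

[0, 6, 1, 6, 4, 0]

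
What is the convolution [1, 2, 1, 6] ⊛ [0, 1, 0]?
y[0] = 1×0 = 0; y[1] = 1×1 + 2×0 = 1; y[2] = 1×0 + 2×1 + 1×0 = 2; y[3] = 2×0 + 1×1 + 6×0 = 1; y[4] = 1×0 + 6×1 = 6; y[5] = 6×0 = 0

[0, 1, 2, 1, 6, 0]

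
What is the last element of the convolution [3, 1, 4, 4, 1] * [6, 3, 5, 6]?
Use y[k] = Σ_i a[i]·b[k-i] at k=7. y[7] = 1×6 = 6

6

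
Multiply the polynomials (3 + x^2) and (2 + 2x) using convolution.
Ascending coefficients: a = [3, 0, 1], b = [2, 2]. c[0] = 3×2 = 6; c[1] = 3×2 + 0×2 = 6; c[2] = 0×2 + 1×2 = 2; c[3] = 1×2 = 2. Result coefficients: [6, 6, 2, 2] → 6 + 6x + 2x^2 + 2x^3

6 + 6x + 2x^2 + 2x^3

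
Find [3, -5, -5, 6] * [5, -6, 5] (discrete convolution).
y[0] = 3×5 = 15; y[1] = 3×-6 + -5×5 = -43; y[2] = 3×5 + -5×-6 + -5×5 = 20; y[3] = -5×5 + -5×-6 + 6×5 = 35; y[4] = -5×5 + 6×-6 = -61; y[5] = 6×5 = 30

[15, -43, 20, 35, -61, 30]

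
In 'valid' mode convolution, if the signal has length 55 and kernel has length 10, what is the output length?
'Valid' mode counts only positions where the kernel fully overlaps the signal: m - n + 1 = 55 - 10 + 1 = 46

46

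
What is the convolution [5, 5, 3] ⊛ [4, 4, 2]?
y[0] = 5×4 = 20; y[1] = 5×4 + 5×4 = 40; y[2] = 5×2 + 5×4 + 3×4 = 42; y[3] = 5×2 + 3×4 = 22; y[4] = 3×2 = 6

[20, 40, 42, 22, 6]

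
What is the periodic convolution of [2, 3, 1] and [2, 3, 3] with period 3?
Use y[k] = Σ_j u[j]·v[(k-j) mod 3]. y[0] = 2×2 + 3×3 + 1×3 = 16; y[1] = 2×3 + 3×2 + 1×3 = 15; y[2] = 2×3 + 3×3 + 1×2 = 17. Result: [16, 15, 17]

[16, 15, 17]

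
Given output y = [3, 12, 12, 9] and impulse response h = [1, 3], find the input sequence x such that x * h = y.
Deconvolve y=[3, 12, 12, 9] by h=[1, 3]. Since h[0]=1, solve forward: x[0] = y[0] / 1 = 3; x[1] = (y[1] - 3×3) / 1 = 3; x[2] = (y[2] - 3×3) / 1 = 3. So x = [3, 3, 3]. Check by forward convolution: y[0] = 3×1 = 3; y[1] = 3×3 + 3×1 = 12; y[2] = 3×3 + 3×1 = 12; y[3] = 3×3 = 9

[3, 3, 3]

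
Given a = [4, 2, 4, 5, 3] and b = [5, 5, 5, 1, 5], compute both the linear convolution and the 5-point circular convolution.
Linear: y_lin[0] = 4×5 = 20; y_lin[1] = 4×5 + 2×5 = 30; y_lin[2] = 4×5 + 2×5 + 4×5 = 50; y_lin[3] = 4×1 + 2×5 + 4×5 + 5×5 = 59; y_lin[4] = 4×5 + 2×1 + 4×5 + 5×5 + 3×5 = 82; y_lin[5] = 2×5 + 4×1 + 5×5 + 3×5 = 54; y_lin[6] = 4×5 + 5×1 + 3×5 = 40; y_lin[7] = 5×5 + 3×1 = 28; y_lin[8] = 3×5 = 15 → [20, 30, 50, 59, 82, 54, 40, 28, 15]. Circular (length 5): y[0] = 4×5 + 2×5 + 4×1 + 5×5 + 3×5 = 74; y[1] = 4×5 + 2×5 + 4×5 + 5×1 + 3×5 = 70; y[2] = 4×5 + 2×5 + 4×5 + 5×5 + 3×1 = 78; y[3] = 4×1 + 2×5 + 4×5 + 5×5 + 3×5 = 74; y[4] = 4×5 + 2×1 + 4×5 + 5×5 + 3×5 = 82 → [74, 70, 78, 74, 82]

Linear: [20, 30, 50, 59, 82, 54, 40, 28, 15], Circular: [74, 70, 78, 74, 82]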